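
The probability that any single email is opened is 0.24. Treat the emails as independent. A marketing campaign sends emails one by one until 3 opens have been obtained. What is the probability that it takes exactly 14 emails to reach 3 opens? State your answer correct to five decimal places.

0.05268

Y = trial on which the third success occurs; negative binomial, r=3, p=0.24.
P(Y=14) = C(13,2) · p^3 · (1−p)^11
= 78 · 0.013824 · 0.04886 = 0.0526839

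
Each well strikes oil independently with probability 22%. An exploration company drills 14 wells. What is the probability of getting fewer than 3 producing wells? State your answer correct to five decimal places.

0.37606

X ~ Binomial(14, 0.22); P(X ≤ 2) = Σ C(14,k) p^k (1−p)^(14−k) over k:
  k=0: C(14,0)·0.22^0·0.78^14 = 0.0308549
  k=1: C(14,1)·0.22^1·0.78^13 = 0.1218374
  k=2: C(14,2)·0.22^2·0.78^12 = 0.2233685
Total = 0.3760608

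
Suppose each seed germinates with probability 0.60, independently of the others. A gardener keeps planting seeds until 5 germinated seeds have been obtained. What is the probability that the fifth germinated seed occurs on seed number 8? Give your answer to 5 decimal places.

0.17418

Y = trial on which the fifth success occurs; negative binomial, r=5, p=0.60.
P(Y=8) = C(7,4) · p^5 · (1−p)^3
= 35 · 0.07776 · 0.064 = 0.1741824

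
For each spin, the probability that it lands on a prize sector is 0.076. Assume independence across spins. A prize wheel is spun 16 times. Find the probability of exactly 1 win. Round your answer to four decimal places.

X ~ Binomial(n=16, p=0.076).
P(X=1) = C(16,1) · p^1 · (1−p)^15
= 16 · 0.076 · 0.30555 = 0.371546

0.3715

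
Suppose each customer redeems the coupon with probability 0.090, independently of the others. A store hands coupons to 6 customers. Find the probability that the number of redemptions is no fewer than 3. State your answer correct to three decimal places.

0.012

X ~ Binomial(6, 0.09); P(X ≥ 3) = Σ C(6,k) p^k (1−p)^(6−k) over k:
  k=3: C(6,3)·0.09^3·0.91^3 = 0.01099
  k=4: C(6,4)·0.09^4·0.91^2 = 0.00081
  k=5: C(6,5)·0.09^5·0.91^1 = 0.00003
  k=6: C(6,6)·0.09^6·0.91^0 = 0.00000
Total = 0.01183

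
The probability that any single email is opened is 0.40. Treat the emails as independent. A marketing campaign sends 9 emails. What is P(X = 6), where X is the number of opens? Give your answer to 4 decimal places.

X ~ Binomial(n=9, p=0.40).
P(X=6) = C(9,6) · p^6 · (1−p)^3
= 84 · 0.004096 · 0.216 = 0.074318

0.0743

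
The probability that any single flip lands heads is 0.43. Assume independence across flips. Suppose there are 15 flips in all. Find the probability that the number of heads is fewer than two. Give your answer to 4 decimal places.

0.0027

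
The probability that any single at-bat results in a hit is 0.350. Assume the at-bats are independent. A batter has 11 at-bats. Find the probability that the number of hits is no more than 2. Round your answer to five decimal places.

0.20013

X ~ Binomial(11, 0.35); P(X ≤ 2) = Σ C(11,k) p^k (1−p)^(11−k) over k:
  k=0: C(11,0)·0.35^0·0.65^11 = 0.0087508
  k=1: C(11,1)·0.35^1·0.65^10 = 0.0518316
  k=2: C(11,2)·0.35^2·0.65^9 = 0.1395465
Total = 0.2001289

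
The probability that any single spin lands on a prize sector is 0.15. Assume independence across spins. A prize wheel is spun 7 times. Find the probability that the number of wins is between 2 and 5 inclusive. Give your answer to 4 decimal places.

0.2833

X ~ Binomial(7, 0.15); P(2 ≤ X ≤ 5) = Σ C(7,k) p^k (1−p)^(7−k) over k:
  k=2: C(7,2)·0.15^2·0.85^5 = 0.209651
  k=3: C(7,3)·0.15^3·0.85^4 = 0.061662
  k=4: C(7,4)·0.15^4·0.85^3 = 0.010882
  k=5: C(7,5)·0.15^5·0.85^2 = 0.001152
Total = 0.283346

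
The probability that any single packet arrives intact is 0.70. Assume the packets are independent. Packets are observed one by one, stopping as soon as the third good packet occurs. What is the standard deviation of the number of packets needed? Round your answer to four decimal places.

1.3553

Y = total packets until the third success; negative binomial with r=3, p=0.70.
SD(Y) = √[r(1−p)/p²] = √(1.836735) = 1.355262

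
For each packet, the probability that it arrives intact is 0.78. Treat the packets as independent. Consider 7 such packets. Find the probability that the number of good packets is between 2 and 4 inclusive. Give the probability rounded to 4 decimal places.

0.1834

X ~ Binomial(7, 0.78); P(2 ≤ X ≤ 4) = Σ C(7,k) p^k (1−p)^(7−k) over k:
  k=2: C(7,2)·0.78^2·0.22^5 = 0.006584
  k=3: C(7,3)·0.78^3·0.22^4 = 0.038908
  k=4: C(7,4)·0.78^4·0.22^3 = 0.137948
Total = 0.183441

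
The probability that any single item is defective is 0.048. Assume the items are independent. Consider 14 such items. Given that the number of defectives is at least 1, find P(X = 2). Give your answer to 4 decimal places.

0.2334

X ~ Binomial(14, 0.048). Want P(X=2 | X≥1) = P(X=2) / P(X≥1).
P(X=2) = C(14,2)·0.048^2·0.952^12 = 0.116190
P(X≥1) = 1 − 0.502247 = 0.497753
Ratio = 0.116190 / 0.497753 = 0.233428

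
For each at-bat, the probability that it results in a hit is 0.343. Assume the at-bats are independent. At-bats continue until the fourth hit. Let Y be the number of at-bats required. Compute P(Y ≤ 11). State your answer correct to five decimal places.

0.55489

Finishing within 11 at-bats ⇔ at least 4 successes in the first 11. With X ~ Binomial(11, 0.343), P(Y ≤ 11) = 1 − P(X ≤ 3).
  k=0: C(11,0)·0.343^0·0.657^11 = 0.0098451
  k=1: C(11,1)·0.343^1·0.657^10 = 0.0565380
  k=2: C(11,2)·0.343^2·0.657^9 = 0.1475840
  k=3: C(11,3)·0.343^3·0.657^8 = 0.2311475
1 − 0.4451146 = 0.5548854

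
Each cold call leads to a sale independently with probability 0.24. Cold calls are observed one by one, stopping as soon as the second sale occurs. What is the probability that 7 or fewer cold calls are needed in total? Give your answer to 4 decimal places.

Finishing within 7 cold calls ⇔ at least 2 successes in the first 7. With X ~ Binomial(7, 0.24), P(Y ≤ 7) = 1 − P(X ≤ 1).
  k=0: C(7,0)·0.24^0·0.76^7 = 0.146452
  k=1: C(7,1)·0.24^1·0.76^6 = 0.323736
1 − 0.470188 = 0.529812

0.5298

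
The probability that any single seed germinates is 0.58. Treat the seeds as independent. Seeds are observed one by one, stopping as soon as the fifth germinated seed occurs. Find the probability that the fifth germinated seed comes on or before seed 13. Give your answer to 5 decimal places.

0.95544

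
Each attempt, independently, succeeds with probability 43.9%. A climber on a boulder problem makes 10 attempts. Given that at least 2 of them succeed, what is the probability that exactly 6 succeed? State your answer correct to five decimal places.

X ~ Binomial(10, 0.439). Want P(X=6 | X≥2) = P(X=6) / P(X≥2).
P(X=6) = C(10,6)·0.439^6·0.561^4 = 0.1488874
P(X≥2) = 1 − 0.0030877 − 0.0241619 = 0.9727505
Ratio = 0.1488874 / 0.9727505 = 0.1530581

0.15306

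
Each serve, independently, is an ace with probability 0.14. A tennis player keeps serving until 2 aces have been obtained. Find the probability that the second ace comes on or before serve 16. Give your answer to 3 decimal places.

Finishing within 16 serves ⇔ at least 2 successes in the first 16. With X ~ Binomial(16, 0.14), P(Y ≤ 16) = 1 − P(X ≤ 1).
  k=0: C(16,0)·0.14^0·0.86^16 = 0.08953
  k=1: C(16,1)·0.14^1·0.86^15 = 0.23320
1 − 0.32273 = 0.67727

0.677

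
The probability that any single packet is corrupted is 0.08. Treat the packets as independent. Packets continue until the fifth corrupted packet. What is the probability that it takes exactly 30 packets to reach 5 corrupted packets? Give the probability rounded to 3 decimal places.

0.010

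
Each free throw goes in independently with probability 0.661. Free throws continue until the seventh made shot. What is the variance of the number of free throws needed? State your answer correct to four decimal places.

5.4312

Y = total free throws until the seventh success; negative binomial with r=7, p=0.661.
Var(Y) = r(1−p)/p² = 7·0.339 / 0.661² = 5.431188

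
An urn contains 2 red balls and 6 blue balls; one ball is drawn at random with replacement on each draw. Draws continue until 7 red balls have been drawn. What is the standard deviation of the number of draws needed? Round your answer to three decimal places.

9.165

Y = total draws until the seventh success; negative binomial with r=7, p=0.25.
SD(Y) = √[r(1−p)/p²] = √(84.00000) = 9.16515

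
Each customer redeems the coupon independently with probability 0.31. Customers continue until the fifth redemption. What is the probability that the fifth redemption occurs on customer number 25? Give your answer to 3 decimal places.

Y = trial on which the fifth success occurs; negative binomial, r=5, p=0.31.
P(Y=25) = C(24,4) · p^5 · (1−p)^20
= 10626 · 0.0028629 · 0.00059839 = 0.01820

0.018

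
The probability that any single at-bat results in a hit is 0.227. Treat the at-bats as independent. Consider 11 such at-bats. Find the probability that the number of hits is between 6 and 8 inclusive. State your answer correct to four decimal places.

X ~ Binomial(11, 0.227); P(6 ≤ X ≤ 8) = Σ C(11,k) p^k (1−p)^(11−k) over k:
  k=6: C(11,6)·0.227^6·0.773^5 = 0.017446
  k=7: C(11,7)·0.227^7·0.773^4 = 0.003659
  k=8: C(11,8)·0.227^8·0.773^3 = 0.000537
Total = 0.021643

0.0216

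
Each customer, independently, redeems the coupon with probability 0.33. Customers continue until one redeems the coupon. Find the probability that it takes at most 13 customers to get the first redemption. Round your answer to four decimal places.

Y = number of customers to the first success; geometric, p = 0.33.
P(Y ≤ 13) = 1 − (1−p)^13 = 1 − 0.005482 = 0.994518

0.9945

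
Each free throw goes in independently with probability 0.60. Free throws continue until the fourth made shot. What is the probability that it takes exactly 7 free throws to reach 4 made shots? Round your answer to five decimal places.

Y = trial on which the fourth success occurs; negative binomial, r=4, p=0.60.
P(Y=7) = C(6,3) · p^4 · (1−p)^3
= 20 · 0.1296 · 0.064 = 0.1658880

0.16589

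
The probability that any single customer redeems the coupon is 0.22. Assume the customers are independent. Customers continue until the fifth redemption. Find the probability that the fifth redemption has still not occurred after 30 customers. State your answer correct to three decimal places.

0.179

Needing more than 30 customers ⇔ fewer than 5 successes in the first 30. With X ~ Binomial(30, 0.22), P(Y > 30) = P(X ≤ 4).
  k=0: C(30,0)·0.22^0·0.78^30 = 0.00058
  k=1: C(30,1)·0.22^1·0.78^29 = 0.00490
  k=2: C(30,2)·0.22^2·0.78^28 = 0.02004
  k=3: C(30,3)·0.22^3·0.78^27 = 0.05277
  k=4: C(30,4)·0.22^4·0.78^26 = 0.10046
P(X ≤ 4) = 0.17875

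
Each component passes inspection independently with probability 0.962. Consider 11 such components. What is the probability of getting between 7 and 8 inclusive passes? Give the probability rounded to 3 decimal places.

X ~ Binomial(11, 0.962); P(7 ≤ X ≤ 8) = Σ C(11,k) p^k (1−p)^(11−k) over k:
  k=7: C(11,7)·0.962^7·0.038^4 = 0.00052
  k=8: C(11,8)·0.962^8·0.038^3 = 0.00664
Total = 0.00717

0.007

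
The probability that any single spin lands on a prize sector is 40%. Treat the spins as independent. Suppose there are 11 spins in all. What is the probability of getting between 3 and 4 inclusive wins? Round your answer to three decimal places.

0.414

X ~ Binomial(11, 0.40); P(3 ≤ X ≤ 4) = Σ C(11,k) p^k (1−p)^(11−k) over k:
  k=3: C(11,3)·0.40^3·0.60^8 = 0.17737
  k=4: C(11,4)·0.40^4·0.60^7 = 0.23649
Total = 0.41386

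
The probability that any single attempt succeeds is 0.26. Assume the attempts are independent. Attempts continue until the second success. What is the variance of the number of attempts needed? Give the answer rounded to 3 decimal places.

21.893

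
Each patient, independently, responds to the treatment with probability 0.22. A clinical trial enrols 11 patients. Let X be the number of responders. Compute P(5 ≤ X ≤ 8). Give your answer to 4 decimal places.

0.0722

X ~ Binomial(11, 0.22); P(5 ≤ X ≤ 8) = Σ C(11,k) p^k (1−p)^(11−k) over k:
  k=5: C(11,5)·0.22^5·0.78^6 = 0.053620
  k=6: C(11,6)·0.22^6·0.78^5 = 0.015123
  k=7: C(11,7)·0.22^7·0.78^4 = 0.003047
  k=8: C(11,8)·0.22^8·0.78^3 = 0.000430
Total = 0.072220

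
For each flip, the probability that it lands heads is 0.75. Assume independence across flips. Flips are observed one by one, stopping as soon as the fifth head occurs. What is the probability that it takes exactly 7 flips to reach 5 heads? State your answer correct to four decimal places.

Y = trial on which the fifth success occurs; negative binomial, r=5, p=0.75.
P(Y=7) = C(6,4) · p^5 · (1−p)^2
= 15 · 0.2373 · 0.0625 = 0.222473

0.2225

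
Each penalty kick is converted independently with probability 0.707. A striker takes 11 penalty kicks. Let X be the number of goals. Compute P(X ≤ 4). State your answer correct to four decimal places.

X ~ Binomial(11, 0.707); P(X ≤ 4) = Σ C(11,k) p^k (1−p)^(11−k) over k:
  k=0: C(11,0)·0.707^0·0.293^11 = 0.000001
  k=1: C(11,1)·0.707^1·0.293^10 = 0.000036
  k=2: C(11,2)·0.707^2·0.293^9 = 0.000438
  k=3: C(11,3)·0.707^3·0.293^8 = 0.003167
  k=4: C(11,4)·0.707^4·0.293^7 = 0.015285
Total = 0.018927

0.0189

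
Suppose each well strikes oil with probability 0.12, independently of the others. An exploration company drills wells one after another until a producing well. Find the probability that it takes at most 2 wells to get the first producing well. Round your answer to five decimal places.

0.22560

Y = number of wells to the first success; geometric, p = 0.12.
P(Y ≤ 2) = 1 − (1−p)^2 = 1 − 0.7744000 = 0.2256000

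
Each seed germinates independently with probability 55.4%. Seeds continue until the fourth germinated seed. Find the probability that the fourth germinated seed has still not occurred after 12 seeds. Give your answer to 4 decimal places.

0.0334

Needing more than 12 seeds ⇔ fewer than 4 successes in the first 12. With X ~ Binomial(12, 0.554), P(Y > 12) = P(X ≤ 3).
  k=0: C(12,0)·0.554^0·0.446^12 = 0.000062
  k=1: C(12,1)·0.554^1·0.446^11 = 0.000923
  k=2: C(12,2)·0.554^2·0.446^10 = 0.006308
  k=3: C(12,3)·0.554^3·0.446^9 = 0.026120
P(X ≤ 3) = 0.033413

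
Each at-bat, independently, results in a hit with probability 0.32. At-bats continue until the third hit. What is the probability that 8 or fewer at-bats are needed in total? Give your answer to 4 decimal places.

Finishing within 8 at-bats ⇔ at least 3 successes in the first 8. With X ~ Binomial(8, 0.32), P(Y ≤ 8) = 1 − P(X ≤ 2).
  k=0: C(8,0)·0.32^0·0.68^8 = 0.045716
  k=1: C(8,1)·0.32^1·0.68^7 = 0.172109
  k=2: C(8,2)·0.32^2·0.68^6 = 0.283473
1 − 0.501298 = 0.498702

0.4987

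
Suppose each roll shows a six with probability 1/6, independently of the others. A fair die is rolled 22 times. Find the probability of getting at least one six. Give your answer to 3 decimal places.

0.982

P(at least one) = 1 − P(none) = 1 − (1 − 0.166667)^22
= 1 − 0.01811 = 0.98189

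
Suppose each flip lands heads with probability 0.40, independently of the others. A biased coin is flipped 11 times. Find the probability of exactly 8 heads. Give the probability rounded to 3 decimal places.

0.023

X ~ Binomial(n=11, p=0.40).
P(X=8) = C(11,8) · p^8 · (1−p)^3
= 165 · 0.00065536 · 0.216 = 0.02336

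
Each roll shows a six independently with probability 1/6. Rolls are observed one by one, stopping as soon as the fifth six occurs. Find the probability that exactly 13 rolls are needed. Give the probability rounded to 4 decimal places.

Y = trial on which the fifth success occurs; negative binomial, r=5, p=0.166667.
P(Y=13) = C(12,4) · p^5 · (1−p)^8
= 495 · 0.0001286 · 0.23257 = 0.014805

0.0148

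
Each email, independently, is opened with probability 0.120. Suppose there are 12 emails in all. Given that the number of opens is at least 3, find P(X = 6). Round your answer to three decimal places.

X ~ Binomial(12, 0.12). Want P(X=6 | X≥3) = P(X=6) / P(X≥3).
P(X=6) = C(12,6)·0.12^6·0.88^6 = 0.00128
P(X≥3) = 1 − 0.21567 − 0.35292 − 0.26469 = 0.16673
Ratio = 0.00128 / 0.16673 = 0.00769

0.008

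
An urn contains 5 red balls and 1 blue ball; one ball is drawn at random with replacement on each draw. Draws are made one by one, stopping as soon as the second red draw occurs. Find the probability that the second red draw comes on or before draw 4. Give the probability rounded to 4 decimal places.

0.9838

Finishing within 4 draws ⇔ at least 2 successes in the first 4. With X ~ Binomial(4, 0.833333), P(Y ≤ 4) = 1 − P(X ≤ 1).
  k=0: C(4,0)·0.833333^0·0.166667^4 = 0.000772
  k=1: C(4,1)·0.833333^1·0.166667^3 = 0.015432
1 − 0.016204 = 0.983796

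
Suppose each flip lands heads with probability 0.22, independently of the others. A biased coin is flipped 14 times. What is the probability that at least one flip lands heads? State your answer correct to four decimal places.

0.9691

P(at least one) = 1 − P(none) = 1 − (1 − 0.22)^14
= 1 − 0.030855 = 0.969145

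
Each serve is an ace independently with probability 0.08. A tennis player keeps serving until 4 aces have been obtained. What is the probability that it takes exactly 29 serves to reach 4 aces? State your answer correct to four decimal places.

0.0167

Y = trial on which the fourth success occurs; negative binomial, r=4, p=0.08.
P(Y=29) = C(28,3) · p^4 · (1−p)^25
= 3276 · 4.096e-05 · 0.12436 = 0.016688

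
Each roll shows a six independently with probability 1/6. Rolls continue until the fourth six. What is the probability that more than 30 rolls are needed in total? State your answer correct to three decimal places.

Needing more than 30 rolls ⇔ fewer than 4 successes in the first 30. With X ~ Binomial(30, 0.166667), P(Y > 30) = P(X ≤ 3).
  k=0: C(30,0)·0.166667^0·0.833333^30 = 0.00421
  k=1: C(30,1)·0.166667^1·0.833333^29 = 0.02528
  k=2: C(30,2)·0.166667^2·0.833333^28 = 0.07330
  k=3: C(30,3)·0.166667^3·0.833333^27 = 0.13683
P(X ≤ 3) = 0.23962

0.240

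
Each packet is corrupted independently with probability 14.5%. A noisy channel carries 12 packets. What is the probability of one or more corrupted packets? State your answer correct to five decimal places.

P(at least one) = 1 − P(none) = 1 − (1 − 0.145)^12
= 1 − 0.1526136 = 0.8473864

0.84739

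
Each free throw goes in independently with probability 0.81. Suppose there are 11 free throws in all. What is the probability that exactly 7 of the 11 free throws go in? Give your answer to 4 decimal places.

X ~ Binomial(n=11, p=0.81).
P(X=7) = C(11,7) · p^7 · (1−p)^4
= 330 · 0.22877 · 0.0013032 = 0.098384

0.0984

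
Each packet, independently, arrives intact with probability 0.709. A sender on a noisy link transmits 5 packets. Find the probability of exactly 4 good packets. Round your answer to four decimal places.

X ~ Binomial(n=5, p=0.709).
P(X=4) = C(5,4) · p^4 · (1−p)^1
= 5 · 0.25269 · 0.291 = 0.367661

0.3677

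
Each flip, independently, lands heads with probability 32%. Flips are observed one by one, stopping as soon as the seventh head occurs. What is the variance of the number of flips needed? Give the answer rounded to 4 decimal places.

Y = total flips until the seventh success; negative binomial with r=7, p=0.32.
Var(Y) = r(1−p)/p² = 7·0.68 / 0.32² = 46.484375

46.4844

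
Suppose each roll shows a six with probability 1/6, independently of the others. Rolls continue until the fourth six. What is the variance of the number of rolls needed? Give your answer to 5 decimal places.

Y = total rolls until the fourth success; negative binomial with r=4, p=0.166667.
Var(Y) = r(1−p)/p² = 4·0.833333 / 0.166667² = 120.0000000

120.00000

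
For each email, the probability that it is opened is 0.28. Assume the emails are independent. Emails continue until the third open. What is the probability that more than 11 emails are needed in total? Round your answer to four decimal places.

Needing more than 11 emails ⇔ fewer than 3 successes in the first 11. With X ~ Binomial(11, 0.28), P(Y > 11) = P(X ≤ 2).
  k=0: C(11,0)·0.28^0·0.72^11 = 0.026956
  k=1: C(11,1)·0.28^1·0.72^10 = 0.115312
  k=2: C(11,2)·0.28^2·0.72^9 = 0.224218
P(X ≤ 2) = 0.366487

0.3665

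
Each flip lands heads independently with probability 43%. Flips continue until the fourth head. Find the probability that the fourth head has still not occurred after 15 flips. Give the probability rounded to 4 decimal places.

0.0583

Needing more than 15 flips ⇔ fewer than 4 successes in the first 15. With X ~ Binomial(15, 0.43), P(Y > 15) = P(X ≤ 3).
  k=0: C(15,0)·0.43^0·0.57^15 = 0.000218
  k=1: C(15,1)·0.43^1·0.57^14 = 0.002465
  k=2: C(15,2)·0.43^2·0.57^13 = 0.013017
  k=3: C(15,3)·0.43^3·0.57^12 = 0.042552
P(X ≤ 3) = 0.058251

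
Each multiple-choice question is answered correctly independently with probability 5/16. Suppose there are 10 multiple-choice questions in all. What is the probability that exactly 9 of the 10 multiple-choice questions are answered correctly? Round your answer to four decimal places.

0.0002

X ~ Binomial(n=10, p=0.3125).
P(X=9) = C(10,9) · p^9 · (1−p)^1
= 10 · 2.8422e-05 · 0.6875 = 0.000195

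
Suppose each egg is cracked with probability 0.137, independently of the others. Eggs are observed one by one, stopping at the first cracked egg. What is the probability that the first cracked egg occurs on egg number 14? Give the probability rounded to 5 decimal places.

Geometric (trials to first success), p = 0.137.
P(Y = 14) = (1−p)^13 · p = 0.14728 · 0.137 = 0.0201772

0.02018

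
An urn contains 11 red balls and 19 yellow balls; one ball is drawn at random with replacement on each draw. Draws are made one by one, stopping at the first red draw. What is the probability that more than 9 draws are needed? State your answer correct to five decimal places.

Y = number of draws to the first success; geometric, p = 0.366667.
P(Y > 9) = P(first 9 all fail) = (1−p)^9 = 0.0163942

0.01639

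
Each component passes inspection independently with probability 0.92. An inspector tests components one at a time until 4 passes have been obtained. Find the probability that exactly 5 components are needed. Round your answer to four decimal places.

Y = trial on which the fourth success occurs; negative binomial, r=4, p=0.92.
P(Y=5) = C(4,3) · p^4 · (1−p)^1
= 4 · 0.71639 · 0.08 = 0.229246

0.2292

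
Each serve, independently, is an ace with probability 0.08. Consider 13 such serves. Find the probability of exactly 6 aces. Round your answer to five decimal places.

0.00025

X ~ Binomial(n=13, p=0.08).
P(X=6) = C(13,6) · p^6 · (1−p)^7
= 1716 · 2.6214e-07 · 0.55785 = 0.0002509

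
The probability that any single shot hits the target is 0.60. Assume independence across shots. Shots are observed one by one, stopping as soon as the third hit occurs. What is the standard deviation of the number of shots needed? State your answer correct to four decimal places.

1.8257

Y = total shots until the third success; negative binomial with r=3, p=0.60.
SD(Y) = √[r(1−p)/p²] = √(3.333333) = 1.825742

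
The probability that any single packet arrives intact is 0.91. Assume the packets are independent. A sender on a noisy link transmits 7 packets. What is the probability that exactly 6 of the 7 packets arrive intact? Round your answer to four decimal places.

0.3578

X ~ Binomial(n=7, p=0.91).
P(X=6) = C(7,6) · p^6 · (1−p)^1
= 7 · 0.56787 · 0.09 = 0.357758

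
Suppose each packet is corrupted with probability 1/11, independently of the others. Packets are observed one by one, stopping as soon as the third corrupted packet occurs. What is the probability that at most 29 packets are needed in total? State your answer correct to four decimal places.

0.4982

Finishing within 29 packets ⇔ at least 3 successes in the first 29. With X ~ Binomial(29, 0.090909), P(Y ≤ 29) = 1 − P(X ≤ 2).
  k=0: C(29,0)·0.090909^0·0.909091^29 = 0.063039
  k=1: C(29,1)·0.090909^1·0.909091^28 = 0.182814
  k=2: C(29,2)·0.090909^2·0.909091^27 = 0.255940
1 − 0.501794 = 0.498206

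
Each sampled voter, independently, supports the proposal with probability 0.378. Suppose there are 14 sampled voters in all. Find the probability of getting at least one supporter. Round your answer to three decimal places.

P(at least one) = 1 − P(none) = 1 − (1 − 0.378)^14
= 1 − 0.00130 = 0.99870

0.999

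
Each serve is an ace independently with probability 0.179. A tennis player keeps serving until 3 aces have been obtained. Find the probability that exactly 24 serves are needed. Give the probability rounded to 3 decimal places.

0.023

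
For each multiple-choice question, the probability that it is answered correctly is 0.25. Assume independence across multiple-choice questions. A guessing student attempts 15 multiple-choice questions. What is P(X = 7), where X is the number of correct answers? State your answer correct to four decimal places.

0.0393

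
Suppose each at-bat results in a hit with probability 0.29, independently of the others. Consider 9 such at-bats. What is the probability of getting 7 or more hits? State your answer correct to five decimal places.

0.00346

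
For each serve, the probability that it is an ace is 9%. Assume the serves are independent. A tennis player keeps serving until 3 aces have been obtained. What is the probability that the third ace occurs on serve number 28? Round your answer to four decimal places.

0.0242

Y = trial on which the third success occurs; negative binomial, r=3, p=0.09.
P(Y=28) = C(27,2) · p^3 · (1−p)^25
= 351 · 0.000729 · 0.094631 = 0.024214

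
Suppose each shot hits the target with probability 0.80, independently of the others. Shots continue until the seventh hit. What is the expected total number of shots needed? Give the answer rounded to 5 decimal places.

Y = total shots until the seventh success; negative binomial with r=7, p=0.80.
E[Y] = r / p = 7 / 0.80 = 8.7500000

8.75000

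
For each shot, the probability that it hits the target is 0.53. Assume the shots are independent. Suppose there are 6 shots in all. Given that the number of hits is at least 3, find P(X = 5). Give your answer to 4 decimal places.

X ~ Binomial(6, 0.53). Want P(X=5 | X≥3) = P(X=5) / P(X≥3).
P(X=5) = C(6,5)·0.53^5·0.47^1 = 0.117931
P(X≥3) = 1 − 0.010779 − 0.072932 − 0.205605 = 0.710684
Ratio = 0.117931 / 0.710684 = 0.165940

0.1659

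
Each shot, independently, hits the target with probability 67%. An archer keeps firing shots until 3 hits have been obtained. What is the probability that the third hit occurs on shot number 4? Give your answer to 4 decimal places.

0.2978

Y = trial on which the third success occurs; negative binomial, r=3, p=0.67.
P(Y=4) = C(3,2) · p^3 · (1−p)^1
= 3 · 0.30076 · 0.33 = 0.297755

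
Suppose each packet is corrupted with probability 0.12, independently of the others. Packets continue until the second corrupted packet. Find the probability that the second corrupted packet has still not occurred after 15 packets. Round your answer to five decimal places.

Needing more than 15 packets ⇔ fewer than 2 successes in the first 15. With X ~ Binomial(15, 0.12), P(Y > 15) = P(X ≤ 1).
  k=0: C(15,0)·0.12^0·0.88^15 = 0.1469739
  k=1: C(15,1)·0.12^1·0.88^14 = 0.3006283
P(X ≤ 1) = 0.4476022

0.44760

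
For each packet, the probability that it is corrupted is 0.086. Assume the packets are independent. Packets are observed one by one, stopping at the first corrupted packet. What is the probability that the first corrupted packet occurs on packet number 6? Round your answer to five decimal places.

Geometric (trials to first success), p = 0.086.
P(Y = 6) = (1−p)^5 · p = 0.63787 · 0.086 = 0.0548567

0.05486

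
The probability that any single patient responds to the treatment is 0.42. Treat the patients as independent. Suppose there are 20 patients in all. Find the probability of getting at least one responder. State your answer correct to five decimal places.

0.99998

P(at least one) = 1 − P(none) = 1 − (1 − 0.42)^20
= 1 − 0.0000186 = 0.9999814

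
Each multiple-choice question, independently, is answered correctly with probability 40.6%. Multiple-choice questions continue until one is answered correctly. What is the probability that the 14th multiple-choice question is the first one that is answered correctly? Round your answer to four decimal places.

Geometric (trials to first success), p = 0.406.
P(Y = 14) = (1−p)^13 · p = 0.0011461 · 0.406 = 0.000465

0.0005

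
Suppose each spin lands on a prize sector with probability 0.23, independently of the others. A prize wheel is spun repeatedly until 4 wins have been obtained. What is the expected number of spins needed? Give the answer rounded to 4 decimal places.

17.3913

Y = total spins until the fourth success; negative binomial with r=4, p=0.23.
E[Y] = r / p = 4 / 0.23 = 17.391304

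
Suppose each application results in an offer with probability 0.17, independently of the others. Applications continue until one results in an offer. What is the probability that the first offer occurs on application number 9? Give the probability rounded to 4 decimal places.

0.0383

Geometric (trials to first success), p = 0.17.
P(Y = 9) = (1−p)^8 · p = 0.22523 · 0.17 = 0.038289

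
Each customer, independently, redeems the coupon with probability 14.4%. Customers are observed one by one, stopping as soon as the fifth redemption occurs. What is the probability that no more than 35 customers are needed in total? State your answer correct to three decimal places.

0.581

Finishing within 35 customers ⇔ at least 5 successes in the first 35. With X ~ Binomial(35, 0.144), P(Y ≤ 35) = 1 − P(X ≤ 4).
  k=0: C(35,0)·0.144^0·0.856^35 = 0.00433
  k=1: C(35,1)·0.144^1·0.856^34 = 0.02550
  k=2: C(35,2)·0.144^2·0.856^33 = 0.07292
  k=3: C(35,3)·0.144^3·0.856^32 = 0.13495
  k=4: C(35,4)·0.144^4·0.856^31 = 0.18161
1 − 0.41931 = 0.58069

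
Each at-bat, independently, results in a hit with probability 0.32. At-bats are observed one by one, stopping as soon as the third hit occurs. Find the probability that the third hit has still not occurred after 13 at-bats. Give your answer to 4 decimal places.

Needing more than 13 at-bats ⇔ fewer than 3 successes in the first 13. With X ~ Binomial(13, 0.32), P(Y > 13) = P(X ≤ 2).
  k=0: C(13,0)·0.32^0·0.68^13 = 0.006647
  k=1: C(13,1)·0.32^1·0.68^12 = 0.040663
  k=2: C(13,2)·0.32^2·0.68^11 = 0.114813
P(X ≤ 2) = 0.162123

0.1621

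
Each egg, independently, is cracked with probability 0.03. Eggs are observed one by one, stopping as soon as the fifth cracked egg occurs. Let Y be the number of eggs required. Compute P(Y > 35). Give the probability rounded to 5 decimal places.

Needing more than 35 eggs ⇔ fewer than 5 successes in the first 35. With X ~ Binomial(35, 0.03), P(Y > 35) = P(X ≤ 4).
  k=0: C(35,0)·0.03^0·0.97^35 = 0.3443584
  k=1: C(35,1)·0.03^1·0.97^34 = 0.3727591
  k=2: C(35,2)·0.03^2·0.97^33 = 0.1959867
  k=3: C(35,3)·0.03^3·0.97^32 = 0.0666759
  k=4: C(35,4)·0.03^4·0.97^31 = 0.0164971
P(X ≤ 4) = 0.9962773

0.99628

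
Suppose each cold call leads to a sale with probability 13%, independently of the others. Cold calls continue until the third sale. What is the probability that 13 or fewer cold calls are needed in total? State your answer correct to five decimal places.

0.23374

Finishing within 13 cold calls ⇔ at least 3 successes in the first 13. With X ~ Binomial(13, 0.13), P(Y ≤ 13) = 1 − P(X ≤ 2).
  k=0: C(13,0)·0.13^0·0.87^13 = 0.1635876
  k=1: C(13,1)·0.13^1·0.87^12 = 0.3177735
  k=2: C(13,2)·0.13^2·0.87^11 = 0.2849004
1 − 0.7662615 = 0.2337385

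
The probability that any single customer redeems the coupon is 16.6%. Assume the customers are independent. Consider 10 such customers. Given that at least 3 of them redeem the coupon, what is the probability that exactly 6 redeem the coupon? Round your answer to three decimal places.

0.010

X ~ Binomial(10, 0.166). Want P(X=6 | X≥3) = P(X=6) / P(X≥3).
P(X=6) = C(10,6)·0.166^6·0.834^4 = 0.00213
P(X≥3) = 1 − 0.16280 − 0.32404 − 0.29024 = 0.22291
Ratio = 0.00213 / 0.22291 = 0.00954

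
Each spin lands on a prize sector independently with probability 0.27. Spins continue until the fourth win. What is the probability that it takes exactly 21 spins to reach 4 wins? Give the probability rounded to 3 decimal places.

0.029

Y = trial on which the fourth success occurs; negative binomial, r=4, p=0.27.
P(Y=21) = C(20,3) · p^4 · (1−p)^17
= 1140 · 0.0053144 · 0.0047478 = 0.02876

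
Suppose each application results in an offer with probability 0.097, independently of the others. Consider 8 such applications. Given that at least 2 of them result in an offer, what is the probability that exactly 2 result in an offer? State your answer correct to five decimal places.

0.80237

X ~ Binomial(8, 0.097). Want P(X=2 | X≥2) = P(X=2) / P(X≥2).
P(X=2) = C(8,2)·0.097^2·0.903^6 = 0.1428328
P(X≥2) = 1 − 0.4420812 − 0.3799058 = 0.1780130
Ratio = 0.1428328 / 0.1780130 = 0.8023729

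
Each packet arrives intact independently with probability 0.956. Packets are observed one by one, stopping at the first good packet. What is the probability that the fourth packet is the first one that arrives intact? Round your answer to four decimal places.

0.0001

Geometric (trials to first success), p = 0.956.
P(Y = 4) = (1−p)^3 · p = 8.5184e-05 · 0.956 = 0.000081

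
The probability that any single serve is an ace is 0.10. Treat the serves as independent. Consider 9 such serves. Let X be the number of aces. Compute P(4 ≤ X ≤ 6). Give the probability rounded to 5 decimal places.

X ~ Binomial(9, 0.10); P(4 ≤ X ≤ 6) = Σ C(9,k) p^k (1−p)^(9−k) over k:
  k=4: C(9,4)·0.10^4·0.90^5 = 0.0074402
  k=5: C(9,5)·0.10^5·0.90^4 = 0.0008267
  k=6: C(9,6)·0.10^6·0.90^3 = 0.0000612
Total = 0.0083281

0.00833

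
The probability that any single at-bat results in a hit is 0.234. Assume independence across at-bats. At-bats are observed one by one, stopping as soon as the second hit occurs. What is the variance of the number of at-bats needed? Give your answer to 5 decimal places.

27.97867

Y = total at-bats until the second success; negative binomial with r=2, p=0.234.
Var(Y) = r(1−p)/p² = 2·0.766 / 0.234² = 27.9786690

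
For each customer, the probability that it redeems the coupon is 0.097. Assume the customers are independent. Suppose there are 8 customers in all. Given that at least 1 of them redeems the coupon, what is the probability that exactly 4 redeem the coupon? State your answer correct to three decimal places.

0.007

X ~ Binomial(8, 0.097). Want P(X=4 | X≥1) = P(X=4) / P(X≥1).
P(X=4) = C(8,4)·0.097^4·0.903^4 = 0.00412
P(X≥1) = 1 − 0.44208 = 0.55792
Ratio = 0.00412 / 0.55792 = 0.00739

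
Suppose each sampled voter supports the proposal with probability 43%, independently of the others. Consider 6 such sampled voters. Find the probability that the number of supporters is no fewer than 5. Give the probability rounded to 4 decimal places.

X ~ Binomial(6, 0.43); P(X ≥ 5) = Σ C(6,k) p^k (1−p)^(6−k) over k:
  k=5: C(6,5)·0.43^5·0.57^1 = 0.050277
  k=6: C(6,6)·0.43^6·0.57^0 = 0.006321
Total = 0.056598

0.0566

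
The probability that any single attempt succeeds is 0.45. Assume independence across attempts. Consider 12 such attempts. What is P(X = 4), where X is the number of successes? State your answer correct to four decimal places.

X ~ Binomial(n=12, p=0.45).
P(X=4) = C(12,4) · p^4 · (1−p)^8
= 495 · 0.041006 · 0.0083734 = 0.169964

0.1700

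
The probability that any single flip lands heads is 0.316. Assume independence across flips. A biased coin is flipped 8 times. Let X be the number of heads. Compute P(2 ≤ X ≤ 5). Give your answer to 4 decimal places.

0.7601

X ~ Binomial(8, 0.316); P(2 ≤ X ≤ 5) = Σ C(8,k) p^k (1−p)^(8−k) over k:
  k=2: C(8,2)·0.316^2·0.684^6 = 0.286331
  k=3: C(8,3)·0.316^3·0.684^5 = 0.264563
  k=4: C(8,4)·0.316^4·0.684^4 = 0.152782
  k=5: C(8,5)·0.316^5·0.684^3 = 0.056467
Total = 0.760143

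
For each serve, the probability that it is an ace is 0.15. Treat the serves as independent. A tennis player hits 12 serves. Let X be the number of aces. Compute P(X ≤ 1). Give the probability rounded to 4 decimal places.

X ~ Binomial(12, 0.15); P(X ≤ 1) = Σ C(12,k) p^k (1−p)^(12−k) over k:
  k=0: C(12,0)·0.15^0·0.85^12 = 0.142242
  k=1: C(12,1)·0.15^1·0.85^11 = 0.301218
Total = 0.443460

0.4435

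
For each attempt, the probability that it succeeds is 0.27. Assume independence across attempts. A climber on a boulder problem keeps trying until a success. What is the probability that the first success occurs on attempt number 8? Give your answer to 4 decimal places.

0.0298

Geometric (trials to first success), p = 0.27.
P(Y = 8) = (1−p)^7 · p = 0.11047 · 0.27 = 0.029828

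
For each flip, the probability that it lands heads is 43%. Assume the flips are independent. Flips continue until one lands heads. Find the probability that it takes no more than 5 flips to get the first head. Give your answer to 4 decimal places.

Y = number of flips to the first success; geometric, p = 0.43.
P(Y ≤ 5) = 1 − (1−p)^5 = 1 − 0.060169 = 0.939831

0.9398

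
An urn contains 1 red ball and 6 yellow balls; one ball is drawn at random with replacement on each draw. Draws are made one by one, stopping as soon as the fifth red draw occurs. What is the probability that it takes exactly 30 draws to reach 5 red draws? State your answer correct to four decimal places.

Y = trial on which the fifth success occurs; negative binomial, r=5, p=0.142857.
P(Y=30) = C(29,4) · p^5 · (1−p)^25
= 23751 · 5.9499e-05 · 0.0212 = 0.029959

0.0300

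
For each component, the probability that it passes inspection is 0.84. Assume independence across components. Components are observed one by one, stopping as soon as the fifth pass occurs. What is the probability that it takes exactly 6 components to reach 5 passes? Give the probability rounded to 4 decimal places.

0.3346

Y = trial on which the fifth success occurs; negative binomial, r=5, p=0.84.
P(Y=6) = C(5,4) · p^5 · (1−p)^1
= 5 · 0.41821 · 0.16 = 0.334570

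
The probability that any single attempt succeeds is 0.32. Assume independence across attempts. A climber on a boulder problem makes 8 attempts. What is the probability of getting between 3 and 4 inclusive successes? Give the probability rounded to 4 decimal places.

X ~ Binomial(8, 0.32); P(3 ≤ X ≤ 4) = Σ C(8,k) p^k (1−p)^(8−k) over k:
  k=3: C(8,3)·0.32^3·0.68^5 = 0.266798
  k=4: C(8,4)·0.32^4·0.68^4 = 0.156940
Total = 0.423738

0.4237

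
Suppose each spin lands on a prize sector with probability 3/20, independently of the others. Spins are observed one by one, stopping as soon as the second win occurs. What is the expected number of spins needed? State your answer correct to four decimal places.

Y = total spins until the second success; negative binomial with r=2, p=0.15.
E[Y] = r / p = 2 / 0.15 = 13.333333

13.3333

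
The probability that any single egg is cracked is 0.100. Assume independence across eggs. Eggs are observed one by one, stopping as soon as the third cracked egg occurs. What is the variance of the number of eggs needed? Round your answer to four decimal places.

Y = total eggs until the third success; negative binomial with r=3, p=0.10.
Var(Y) = r(1−p)/p² = 3·0.90 / 0.10² = 270.000000

270.0000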